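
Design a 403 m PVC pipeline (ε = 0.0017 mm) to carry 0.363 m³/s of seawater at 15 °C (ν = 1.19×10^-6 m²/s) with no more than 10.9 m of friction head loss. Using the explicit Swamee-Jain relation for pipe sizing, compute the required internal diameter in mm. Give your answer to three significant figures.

D ≈ 345 mm

Swamee-Jain (Type III): D = 0.66·[ε^1.25·(LQ²/(gh_f))^4.75 + ν·Q^9.4·(L/(gh_f))^5.2]^0.04
LQ²/(gh_f) = 0.4966; L/(gh_f) = 3.769
Term 1 = ε^1.25·(…)^4.75 = 2.21×10^-9; Term 2 = ν·Q^9.4·(…)^5.2 = 8.61×10^-8
D = 0.66·(2.21×10^-9 + 8.61×10^-8)^0.04 = 0.3447 m = 345 mm
Check: V = 3.89 m/s, Re = 1.13×10^6, f = 0.01151, h_f = 10.4 m ≈ 10.9 m ✓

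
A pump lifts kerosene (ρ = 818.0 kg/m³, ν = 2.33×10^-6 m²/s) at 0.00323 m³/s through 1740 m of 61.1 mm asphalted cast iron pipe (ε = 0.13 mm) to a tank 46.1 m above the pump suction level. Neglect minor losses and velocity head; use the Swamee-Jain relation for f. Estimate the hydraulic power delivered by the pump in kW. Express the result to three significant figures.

V = 4Q/(πD²) = 1.102 m/s; Re = 2.89×10^4; ε/D = 0.00213; f = 0.02879
h_f = f(L/D)V²/2g = 50.71 m
Total head H = z + h_f = 46.1 + 50.71 = 96.81 m
P_hyd = ρgQH = 818.0·9.81·0.00323·96.81 = 2.509 kW

P_hyd ≈ 2.51 kW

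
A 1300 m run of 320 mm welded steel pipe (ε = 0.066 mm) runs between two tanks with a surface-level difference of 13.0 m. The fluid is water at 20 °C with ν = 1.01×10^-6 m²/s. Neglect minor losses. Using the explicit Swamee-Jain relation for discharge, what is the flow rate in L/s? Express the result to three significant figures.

Swamee-Jain (Type II): Q = -0.965·√(gD⁵h_f/L)·ln[ε/(3.7D) + √(3.17ν²L/(gD³h_f))]
√(gD⁵h_f/L) = √(9.81·0.320⁵·13.0/1300) = 0.01814
ε/(3.7D) = 5.57×10^-5; √(3.17ν²L/(gD³h_f)) = 3.17×10^-5
Q = -0.965·0.01814·ln(8.746×10^-5) = 0.1636 m³/s
Check: V = 2.03 m/s, Re = 6.45×10^5, f = 0.01526, h_f = 13.1 m ≈ 13.0 m ✓

Q ≈ 164 L/s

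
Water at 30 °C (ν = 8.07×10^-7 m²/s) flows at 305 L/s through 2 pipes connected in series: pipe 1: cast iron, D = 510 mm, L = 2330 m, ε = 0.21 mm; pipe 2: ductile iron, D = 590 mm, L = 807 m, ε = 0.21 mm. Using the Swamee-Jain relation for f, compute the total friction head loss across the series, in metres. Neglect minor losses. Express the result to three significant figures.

H ≈ 10.1 m

Pipe 1: V = 1.493 m/s, Re = 9.44×10^5, ε/D = 4.12×10^-4, f = 0.01671, h_1 = f(L/D)V²/2g = 8.671 m
Pipe 2: V = 1.116 m/s, Re = 8.16×10^5, ε/D = 3.56×10^-4, f = 0.01637, h_2 = f(L/D)V²/2g = 1.420 m
Series → Q common, losses add: H = Σh = 10.09 m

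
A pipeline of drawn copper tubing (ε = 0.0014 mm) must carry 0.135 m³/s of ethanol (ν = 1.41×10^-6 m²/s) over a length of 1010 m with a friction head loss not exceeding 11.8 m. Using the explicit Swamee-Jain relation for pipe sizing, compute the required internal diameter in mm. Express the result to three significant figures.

D ≈ 285 mm

Swamee-Jain (Type III): D = 0.66·[ε^1.25·(LQ²/(gh_f))^4.75 + ν·Q^9.4·(L/(gh_f))^5.2]^0.04
LQ²/(gh_f) = 0.1590; L/(gh_f) = 8.725
Term 1 = ε^1.25·(…)^4.75 = 7.75×10^-12; Term 2 = ν·Q^9.4·(…)^5.2 = 7.35×10^-10
D = 0.66·(7.75×10^-12 + 7.35×10^-10)^0.04 = 0.2847 m = 285 mm
Check: V = 2.12 m/s, Re = 4.28×10^5, f = 0.01353, h_f = 11.0 m ≈ 11.8 m ✓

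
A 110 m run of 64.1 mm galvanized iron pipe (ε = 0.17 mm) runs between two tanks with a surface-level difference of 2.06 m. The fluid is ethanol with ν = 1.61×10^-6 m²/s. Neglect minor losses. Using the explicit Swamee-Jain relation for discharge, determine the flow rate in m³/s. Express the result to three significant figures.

Q ≈ 0.00292 m³/s

Swamee-Jain (Type II): Q = -0.965·√(gD⁵h_f/L)·ln[ε/(3.7D) + √(3.17ν²L/(gD³h_f))]
√(gD⁵h_f/L) = √(9.81·0.0641⁵·2.06/110) = 4.459×10^-4
ε/(3.7D) = 7.17×10^-4; √(3.17ν²L/(gD³h_f)) = 4.12×10^-4
Q = -0.965·4.459×10^-4·ln(0.001129) = 0.002920 m³/s
Check: V = 0.905 m/s, Re = 3.60×10^4, f = 0.02910, h_f = 2.08 m ≈ 2.06 m ✓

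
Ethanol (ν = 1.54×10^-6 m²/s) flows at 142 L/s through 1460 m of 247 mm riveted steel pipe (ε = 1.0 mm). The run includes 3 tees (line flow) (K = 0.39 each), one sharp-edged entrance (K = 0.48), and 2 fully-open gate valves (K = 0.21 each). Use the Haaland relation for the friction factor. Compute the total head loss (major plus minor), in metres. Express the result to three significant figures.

H_L ≈ 77.1 m

V = 4Q/(πD²) = 2.963 m/s; V²/2g = 0.4476 m
Re = 4.75×10^5, ε/D = 0.00405 → f = 0.02878 (Haaland)
Major: h_f = f(L/D)·V²/2g = 0.02878·5911·0.4476 = 76.16 m
Minor: ΣK = 2.07; h_m = ΣK·V²/2g = 0.9266 m
Total H_L = 76.16 + 0.9266 = 77.08 m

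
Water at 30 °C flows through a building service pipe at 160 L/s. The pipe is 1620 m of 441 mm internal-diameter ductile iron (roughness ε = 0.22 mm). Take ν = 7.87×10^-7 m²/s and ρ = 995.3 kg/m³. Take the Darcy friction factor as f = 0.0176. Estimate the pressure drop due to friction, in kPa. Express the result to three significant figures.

V = 4Q/(πD²) = 4·0.160/(π·0.441²) = 1.047 m/s
h_f = f(L/D)V²/(2g) = 0.01760·(1620/0.441)·1.047²/(2·9.81) = 3.616 m
Δp = ρg·h_f = 995.3·9.81·3.616 = 35.30 kPa

Δp ≈ 35.3 kPa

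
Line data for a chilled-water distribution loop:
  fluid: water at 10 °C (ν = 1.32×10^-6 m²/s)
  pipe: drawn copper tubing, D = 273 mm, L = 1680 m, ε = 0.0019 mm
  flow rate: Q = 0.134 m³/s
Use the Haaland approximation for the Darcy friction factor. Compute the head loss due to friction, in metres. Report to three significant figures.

V = 4Q/(πD²) = 4·0.134/(π·0.273²) = 2.289 m/s
Re = VD/ν = 2.289·0.273/1.32×10^-6 = 4.73×10^5 → turbulent
ε/D = 0.0019/273 = 6.96×10^-6
Haaland: f = 0.01327
h_f = f(L/D)V²/(2g) = 0.01327·(1680/0.273)·2.289²/(2·9.81) = 21.81 m

h_f ≈ 21.8 m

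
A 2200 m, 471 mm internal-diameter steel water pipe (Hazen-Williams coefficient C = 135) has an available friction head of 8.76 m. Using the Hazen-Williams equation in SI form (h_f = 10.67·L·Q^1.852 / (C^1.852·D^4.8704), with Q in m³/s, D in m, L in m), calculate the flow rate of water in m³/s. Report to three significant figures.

Rearranging: Q = [h_f·C^1.852·D^4.8704 / (10.67·L)]^(1/1.852)
Q = [8.76·135^1.852·0.471^4.8704 / (10.67·2200)]^0.540 = 0.2627 m³/s

Q ≈ 0.263 m³/s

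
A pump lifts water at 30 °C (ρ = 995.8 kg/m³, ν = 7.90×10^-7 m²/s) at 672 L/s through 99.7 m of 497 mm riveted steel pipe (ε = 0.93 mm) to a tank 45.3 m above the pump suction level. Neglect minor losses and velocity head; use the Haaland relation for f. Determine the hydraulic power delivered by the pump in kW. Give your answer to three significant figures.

V = 4Q/(πD²) = 3.464 m/s; Re = 2.18×10^6; ε/D = 0.00187; f = 0.02314
h_f = f(L/D)V²/2g = 2.838 m
Total head H = z + h_f = 45.3 + 2.838 = 48.14 m
P_hyd = ρgQH = 995.8·9.81·0.672·48.14 = 316.0 kW

P_hyd ≈ 316 kW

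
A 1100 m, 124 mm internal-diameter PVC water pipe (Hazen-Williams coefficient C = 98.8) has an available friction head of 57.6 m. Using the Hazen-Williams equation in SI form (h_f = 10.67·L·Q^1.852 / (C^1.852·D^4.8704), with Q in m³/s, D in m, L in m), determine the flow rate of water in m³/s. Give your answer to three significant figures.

Rearranging: Q = [h_f·C^1.852·D^4.8704 / (10.67·L)]^(1/1.852)
Q = [57.6·98.8^1.852·0.124^4.8704 / (10.67·1100)]^0.540 = 0.02311 m³/s

Q ≈ 0.0231 m³/s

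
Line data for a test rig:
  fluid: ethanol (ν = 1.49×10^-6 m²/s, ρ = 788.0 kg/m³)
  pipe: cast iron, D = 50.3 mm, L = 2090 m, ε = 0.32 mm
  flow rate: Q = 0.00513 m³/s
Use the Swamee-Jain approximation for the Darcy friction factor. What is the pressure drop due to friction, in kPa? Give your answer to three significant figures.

Δp ≈ 3700 kPa

V = 4Q/(πD²) = 4·0.00513/(π·0.0503²) = 2.582 m/s
Re = VD/ν = 2.582·0.0503/1.49×10^-6 = 8.72×10^4 → turbulent
ε/D = 0.32/50.3 = 0.00636
Swamee-Jain: f = 0.03390
h_f = f(L/D)V²/(2g) = 0.03390·(2090/0.0503)·2.582²/(2·9.81) = 478.5 m
Δp = ρg·h_f = 788.0·9.81·478.5 = 3699 kPa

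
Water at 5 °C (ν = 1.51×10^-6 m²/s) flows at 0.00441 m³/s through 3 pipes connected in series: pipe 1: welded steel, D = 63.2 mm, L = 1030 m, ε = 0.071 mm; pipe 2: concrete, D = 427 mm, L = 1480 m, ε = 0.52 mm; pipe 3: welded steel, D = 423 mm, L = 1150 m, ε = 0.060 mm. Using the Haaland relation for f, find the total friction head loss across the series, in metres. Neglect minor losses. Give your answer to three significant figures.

Pipe 1: V = 1.406 m/s, Re = 5.88×10^4, ε/D = 0.00112, f = 0.02360, h_1 = f(L/D)V²/2g = 38.74 m
Pipe 2: V = 0.03080 m/s, Re = 8710, ε/D = 0.00122, f = 0.03357, h_2 = f(L/D)V²/2g = 0.005624 m
Pipe 3: V = 0.03138 m/s, Re = 8790, ε/D = 1.42×10^-4, f = 0.03215, h_3 = f(L/D)V²/2g = 0.004387 m
Series → Q common, losses add: H = Σh = 38.75 m

H ≈ 38.7 m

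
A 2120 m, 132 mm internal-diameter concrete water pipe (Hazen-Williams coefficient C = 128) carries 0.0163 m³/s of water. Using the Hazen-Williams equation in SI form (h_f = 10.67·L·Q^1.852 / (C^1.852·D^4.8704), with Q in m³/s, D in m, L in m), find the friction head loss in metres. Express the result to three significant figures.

h_f = 10.67·2120·0.0163^1.852 / (128^1.852·0.132^4.8704) = 26.55 m

h_f ≈ 26.6 m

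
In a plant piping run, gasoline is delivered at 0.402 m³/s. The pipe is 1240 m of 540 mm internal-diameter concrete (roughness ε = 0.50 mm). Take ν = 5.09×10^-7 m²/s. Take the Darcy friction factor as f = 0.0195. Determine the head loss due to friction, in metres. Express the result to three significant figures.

V = 4Q/(πD²) = 4·0.402/(π·0.540²) = 1.755 m/s
h_f = f(L/D)V²/(2g) = 0.01950·(1240/0.540)·1.755²/(2·9.81) = 7.032 m

h_f ≈ 7.03 m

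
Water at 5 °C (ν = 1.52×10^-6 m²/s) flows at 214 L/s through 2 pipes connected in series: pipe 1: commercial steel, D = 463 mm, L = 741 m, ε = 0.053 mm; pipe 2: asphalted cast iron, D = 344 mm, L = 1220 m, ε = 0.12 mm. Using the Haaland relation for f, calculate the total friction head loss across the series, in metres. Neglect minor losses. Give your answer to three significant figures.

H ≈ 17.8 m

Pipe 1: V = 1.271 m/s, Re = 3.87×10^5, ε/D = 1.14×10^-4, f = 0.01486, h_1 = f(L/D)V²/2g = 1.958 m
Pipe 2: V = 2.303 m/s, Re = 5.21×10^5, ε/D = 3.49×10^-4, f = 0.01650, h_2 = f(L/D)V²/2g = 15.81 m
Series → Q common, losses add: H = Σh = 17.77 m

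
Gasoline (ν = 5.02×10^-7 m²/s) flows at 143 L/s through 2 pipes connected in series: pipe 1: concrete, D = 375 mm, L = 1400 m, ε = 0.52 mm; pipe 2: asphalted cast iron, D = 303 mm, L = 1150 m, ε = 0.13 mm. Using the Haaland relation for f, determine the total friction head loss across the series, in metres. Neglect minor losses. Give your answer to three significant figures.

Pipe 1: V = 1.295 m/s, Re = 9.67×10^5, ε/D = 0.00139, f = 0.02156, h_1 = f(L/D)V²/2g = 6.876 m
Pipe 2: V = 1.983 m/s, Re = 1.20×10^6, ε/D = 4.29×10^-4, f = 0.01659, h_2 = f(L/D)V²/2g = 12.62 m
Series → Q common, losses add: H = Σh = 19.50 m

H ≈ 19.5 m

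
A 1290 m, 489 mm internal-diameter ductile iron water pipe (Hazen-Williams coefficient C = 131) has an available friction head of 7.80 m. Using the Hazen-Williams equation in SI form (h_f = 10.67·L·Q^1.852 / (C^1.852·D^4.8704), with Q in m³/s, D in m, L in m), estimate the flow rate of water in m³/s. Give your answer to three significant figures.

Rearranging: Q = [h_f·C^1.852·D^4.8704 / (10.67·L)]^(1/1.852)
Q = [7.80·131^1.852·0.489^4.8704 / (10.67·1290)]^0.540 = 0.3525 m³/s

Q ≈ 0.352 m³/s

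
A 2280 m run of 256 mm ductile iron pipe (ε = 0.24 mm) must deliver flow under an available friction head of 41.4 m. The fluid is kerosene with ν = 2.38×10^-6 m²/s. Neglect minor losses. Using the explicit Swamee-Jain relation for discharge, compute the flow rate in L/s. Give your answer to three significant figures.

Q ≈ 108 L/s

Swamee-Jain (Type II): Q = -0.965·√(gD⁵h_f/L)·ln[ε/(3.7D) + √(3.17ν²L/(gD³h_f))]
√(gD⁵h_f/L) = √(9.81·0.256⁵·41.4/2280) = 0.01399
ε/(3.7D) = 2.53×10^-4; √(3.17ν²L/(gD³h_f)) = 7.75×10^-5
Q = -0.965·0.01399·ln(3.309×10^-4) = 0.1082 m³/s
Check: V = 2.10 m/s, Re = 2.26×10^5, f = 0.02079, h_f = 41.7 m ≈ 41.4 m ✓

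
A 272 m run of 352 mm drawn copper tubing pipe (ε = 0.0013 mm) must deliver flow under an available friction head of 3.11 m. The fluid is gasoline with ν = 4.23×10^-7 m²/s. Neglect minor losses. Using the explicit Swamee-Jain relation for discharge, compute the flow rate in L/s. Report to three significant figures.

Swamee-Jain (Type II): Q = -0.965·√(gD⁵h_f/L)·ln[ε/(3.7D) + √(3.17ν²L/(gD³h_f))]
√(gD⁵h_f/L) = √(9.81·0.352⁵·3.11/272) = 0.02462
ε/(3.7D) = 9.98×10^-7; √(3.17ν²L/(gD³h_f)) = 1.08×10^-5
Q = -0.965·0.02462·ln(1.177×10^-5) = 0.2697 m³/s
Check: V = 2.77 m/s, Re = 2.31×10^6, f = 0.01029, h_f = 3.11 m ≈ 3.11 m ✓

Q ≈ 270 L/s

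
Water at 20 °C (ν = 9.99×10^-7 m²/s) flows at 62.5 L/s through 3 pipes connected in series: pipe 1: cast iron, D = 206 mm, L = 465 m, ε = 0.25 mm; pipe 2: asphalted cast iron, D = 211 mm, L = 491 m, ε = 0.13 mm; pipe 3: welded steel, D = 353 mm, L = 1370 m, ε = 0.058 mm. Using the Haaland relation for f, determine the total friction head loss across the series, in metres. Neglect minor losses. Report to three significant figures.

Pipe 1: V = 1.875 m/s, Re = 3.87×10^5, ε/D = 0.00121, f = 0.02122, h_1 = f(L/D)V²/2g = 8.585 m
Pipe 2: V = 1.787 m/s, Re = 3.78×10^5, ε/D = 6.16×10^-4, f = 0.01850, h_2 = f(L/D)V²/2g = 7.008 m
Pipe 3: V = 0.6386 m/s, Re = 2.26×10^5, ε/D = 1.64×10^-4, f = 0.01636, h_3 = f(L/D)V²/2g = 1.320 m
Series → Q common, losses add: H = Σh = 16.91 m

H ≈ 16.9 m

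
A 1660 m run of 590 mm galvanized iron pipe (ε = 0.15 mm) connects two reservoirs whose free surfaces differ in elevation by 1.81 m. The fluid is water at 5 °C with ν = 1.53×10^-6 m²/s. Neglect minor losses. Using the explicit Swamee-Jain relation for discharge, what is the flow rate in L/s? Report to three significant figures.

Q ≈ 239 L/s

Swamee-Jain (Type II): Q = -0.965·√(gD⁵h_f/L)·ln[ε/(3.7D) + √(3.17ν²L/(gD³h_f))]
√(gD⁵h_f/L) = √(9.81·0.590⁵·1.81/1660) = 0.02765
ε/(3.7D) = 6.87×10^-5; √(3.17ν²L/(gD³h_f)) = 5.81×10^-5
Q = -0.965·0.02765·ln(1.268×10^-4) = 0.2394 m³/s
Check: V = 0.876 m/s, Re = 3.38×10^5, f = 0.01654, h_f = 1.82 m ≈ 1.81 m ✓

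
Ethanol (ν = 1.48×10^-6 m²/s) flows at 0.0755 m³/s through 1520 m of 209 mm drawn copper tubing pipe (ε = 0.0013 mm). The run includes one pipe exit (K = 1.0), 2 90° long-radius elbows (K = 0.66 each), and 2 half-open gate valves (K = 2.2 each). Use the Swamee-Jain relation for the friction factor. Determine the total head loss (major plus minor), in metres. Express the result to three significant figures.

H_L ≈ 27.4 m

V = 4Q/(πD²) = 2.201 m/s; V²/2g = 0.2468 m
Re = 3.11×10^5, ε/D = 6.22×10^-6 → f = 0.01435 (Swamee-Jain)
Major: h_f = f(L/D)·V²/2g = 0.01435·7273·0.2468 = 25.77 m
Minor: ΣK = 6.72; h_m = ΣK·V²/2g = 1.659 m
Total H_L = 25.77 + 1.659 = 27.43 m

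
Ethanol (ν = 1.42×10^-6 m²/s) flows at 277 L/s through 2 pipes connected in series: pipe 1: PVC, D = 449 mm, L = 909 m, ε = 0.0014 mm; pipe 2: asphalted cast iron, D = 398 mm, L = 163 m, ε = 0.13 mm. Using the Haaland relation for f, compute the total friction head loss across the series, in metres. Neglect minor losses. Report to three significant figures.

H ≈ 5.74 m

Pipe 1: V = 1.749 m/s, Re = 5.53×10^5, ε/D = 3.12×10^-6, f = 0.01287, h_1 = f(L/D)V²/2g = 4.063 m
Pipe 2: V = 2.227 m/s, Re = 6.24×10^5, ε/D = 3.27×10^-4, f = 0.01616, h_2 = f(L/D)V²/2g = 1.673 m
Series → Q common, losses add: H = Σh = 5.736 m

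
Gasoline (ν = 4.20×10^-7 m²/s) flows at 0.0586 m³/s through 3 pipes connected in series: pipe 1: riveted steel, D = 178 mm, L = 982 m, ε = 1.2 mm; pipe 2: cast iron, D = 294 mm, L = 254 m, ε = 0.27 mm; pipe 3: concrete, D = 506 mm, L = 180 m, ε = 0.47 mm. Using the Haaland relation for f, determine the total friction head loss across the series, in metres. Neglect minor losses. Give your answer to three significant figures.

H ≈ 52.8 m

Pipe 1: V = 2.355 m/s, Re = 9.98×10^5, ε/D = 0.00674, f = 0.03345, h_1 = f(L/D)V²/2g = 52.16 m
Pipe 2: V = 0.8632 m/s, Re = 6.04×10^5, ε/D = 9.18×10^-4, f = 0.01974, h_2 = f(L/D)V²/2g = 0.6475 m
Pipe 3: V = 0.2914 m/s, Re = 3.51×10^5, ε/D = 9.29×10^-4, f = 0.02010, h_3 = f(L/D)V²/2g = 0.03094 m
Series → Q common, losses add: H = Σh = 52.84 m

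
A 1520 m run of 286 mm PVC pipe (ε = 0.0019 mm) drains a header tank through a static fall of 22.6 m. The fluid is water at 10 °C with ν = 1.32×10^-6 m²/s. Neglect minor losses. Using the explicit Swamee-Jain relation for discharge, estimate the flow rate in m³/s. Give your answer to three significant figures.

Q ≈ 0.162 m³/s

Swamee-Jain (Type II): Q = -0.965·√(gD⁵h_f/L)·ln[ε/(3.7D) + √(3.17ν²L/(gD³h_f))]
√(gD⁵h_f/L) = √(9.81·0.286⁵·22.6/1520) = 0.01671
ε/(3.7D) = 1.80×10^-6; √(3.17ν²L/(gD³h_f)) = 4.02×10^-5
Q = -0.965·0.01671·ln(4.203×10^-5) = 0.1625 m³/s
Check: V = 2.53 m/s, Re = 5.48×10^5, f = 0.01299, h_f = 22.5 m ≈ 22.6 m ✓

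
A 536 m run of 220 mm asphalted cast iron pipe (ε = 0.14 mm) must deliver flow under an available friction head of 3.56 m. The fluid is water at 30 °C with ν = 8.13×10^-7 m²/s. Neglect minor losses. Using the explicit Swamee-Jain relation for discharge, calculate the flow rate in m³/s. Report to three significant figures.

Q ≈ 0.0469 m³/s

Swamee-Jain (Type II): Q = -0.965·√(gD⁵h_f/L)·ln[ε/(3.7D) + √(3.17ν²L/(gD³h_f))]
√(gD⁵h_f/L) = √(9.81·0.220⁵·3.56/536) = 0.005795
ε/(3.7D) = 1.72×10^-4; √(3.17ν²L/(gD³h_f)) = 5.50×10^-5
Q = -0.965·0.005795·ln(2.269×10^-4) = 0.04692 m³/s
Check: V = 1.23 m/s, Re = 3.34×10^5, f = 0.01895, h_f = 3.59 m ≈ 3.56 m ✓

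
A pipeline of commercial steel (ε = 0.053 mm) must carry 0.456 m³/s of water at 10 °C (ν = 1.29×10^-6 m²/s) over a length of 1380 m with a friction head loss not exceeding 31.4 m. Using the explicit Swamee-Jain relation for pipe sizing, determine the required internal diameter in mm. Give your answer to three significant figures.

D ≈ 406 mm

Swamee-Jain (Type III): D = 0.66·[ε^1.25·(LQ²/(gh_f))^4.75 + ν·Q^9.4·(L/(gh_f))^5.2]^0.04
LQ²/(gh_f) = 0.9316; L/(gh_f) = 4.480
Term 1 = ε^1.25·(…)^4.75 = 3.23×10^-6; Term 2 = ν·Q^9.4·(…)^5.2 = 1.96×10^-6
D = 0.66·(3.23×10^-6 + 1.96×10^-6)^0.04 = 0.4056 m = 406 mm
Check: V = 3.53 m/s, Re = 1.11×10^6, f = 0.01384, h_f = 29.9 m ≈ 31.4 m ✓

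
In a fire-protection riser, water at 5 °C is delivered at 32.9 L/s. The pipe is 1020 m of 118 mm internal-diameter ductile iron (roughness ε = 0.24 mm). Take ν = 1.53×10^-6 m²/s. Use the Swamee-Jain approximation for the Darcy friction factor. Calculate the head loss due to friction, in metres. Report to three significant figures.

V = 4Q/(πD²) = 4·0.0329/(π·0.118²) = 3.008 m/s
Re = VD/ν = 3.008·0.118/1.53×10^-6 = 2.32×10^5 → turbulent
ε/D = 0.24/118 = 0.00203
Swamee-Jain: f = 0.02445
h_f = f(L/D)V²/(2g) = 0.02445·(1020/0.118)·3.008²/(2·9.81) = 97.51 m

h_f ≈ 97.5 m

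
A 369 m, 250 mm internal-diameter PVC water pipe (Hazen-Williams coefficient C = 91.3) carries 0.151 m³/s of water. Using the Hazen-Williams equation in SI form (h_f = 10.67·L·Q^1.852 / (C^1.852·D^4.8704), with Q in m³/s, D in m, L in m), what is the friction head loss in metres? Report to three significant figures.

h_f ≈ 23.8 m

h_f = 10.67·369·0.151^1.852 / (91.3^1.852·0.250^4.8704) = 23.78 m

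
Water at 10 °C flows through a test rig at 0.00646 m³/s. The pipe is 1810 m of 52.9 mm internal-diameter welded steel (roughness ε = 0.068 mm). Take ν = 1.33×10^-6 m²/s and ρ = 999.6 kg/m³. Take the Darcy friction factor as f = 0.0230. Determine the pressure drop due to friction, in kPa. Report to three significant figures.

V = 4Q/(πD²) = 4·0.00646/(π·0.0529²) = 2.939 m/s
h_f = f(L/D)V²/(2g) = 0.02300·(1810/0.0529)·2.939²/(2·9.81) = 346.5 m
Δp = ρg·h_f = 999.6·9.81·346.5 = 3398 kPa

Δp ≈ 3400 kPa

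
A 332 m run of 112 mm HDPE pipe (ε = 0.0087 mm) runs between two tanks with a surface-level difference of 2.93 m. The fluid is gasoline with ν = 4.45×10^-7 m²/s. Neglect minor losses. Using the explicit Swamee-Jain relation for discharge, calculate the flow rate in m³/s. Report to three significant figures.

Swamee-Jain (Type II): Q = -0.965·√(gD⁵h_f/L)·ln[ε/(3.7D) + √(3.17ν²L/(gD³h_f))]
√(gD⁵h_f/L) = √(9.81·0.112⁵·2.93/332) = 0.001235
ε/(3.7D) = 2.10×10^-5; √(3.17ν²L/(gD³h_f)) = 7.18×10^-5
Q = -0.965·0.001235·ln(9.283×10^-5) = 0.01107 m³/s
Check: V = 1.12 m/s, Re = 2.83×10^5, f = 0.01535, h_f = 2.93 m ≈ 2.93 m ✓

Q ≈ 0.0111 m³/s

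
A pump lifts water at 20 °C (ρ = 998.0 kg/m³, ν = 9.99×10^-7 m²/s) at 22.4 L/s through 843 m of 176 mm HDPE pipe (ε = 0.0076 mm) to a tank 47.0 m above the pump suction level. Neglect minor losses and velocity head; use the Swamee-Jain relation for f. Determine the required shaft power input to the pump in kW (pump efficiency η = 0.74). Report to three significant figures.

P_shaft ≈ 14.9 kW

V = 4Q/(πD²) = 0.9207 m/s; Re = 1.62×10^5; ε/D = 4.32×10^-5; f = 0.01653
h_f = f(L/D)V²/2g = 3.421 m
Total head H = z + h_f = 47.0 + 3.421 = 50.42 m
P_hyd = ρgQH = 998.0·9.81·0.0224·50.42 = 11.06 kW
P_shaft = P_hyd/η = 11.06/0.74 = 14.94 kW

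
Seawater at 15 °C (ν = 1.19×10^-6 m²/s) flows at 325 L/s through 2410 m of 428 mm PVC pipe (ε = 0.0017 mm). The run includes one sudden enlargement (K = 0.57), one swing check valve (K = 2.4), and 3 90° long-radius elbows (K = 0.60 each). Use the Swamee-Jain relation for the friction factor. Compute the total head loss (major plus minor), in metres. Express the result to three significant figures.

H_L ≈ 19.0 m

V = 4Q/(πD²) = 2.259 m/s; V²/2g = 0.2601 m
Re = 8.12×10^5, ε/D = 3.97×10^-6 → f = 0.01211 (Swamee-Jain)
Major: h_f = f(L/D)·V²/2g = 0.01211·5631·0.2601 = 17.74 m
Minor: ΣK = 4.77; h_m = ΣK·V²/2g = 1.241 m
Total H_L = 17.74 + 1.241 = 18.98 m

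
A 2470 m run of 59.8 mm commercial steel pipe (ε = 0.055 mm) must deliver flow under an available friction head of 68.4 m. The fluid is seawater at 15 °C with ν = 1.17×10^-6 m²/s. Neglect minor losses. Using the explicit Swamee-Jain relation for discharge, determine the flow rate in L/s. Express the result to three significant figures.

Q ≈ 3.32 L/s

Swamee-Jain (Type II): Q = -0.965·√(gD⁵h_f/L)·ln[ε/(3.7D) + √(3.17ν²L/(gD³h_f))]
√(gD⁵h_f/L) = √(9.81·0.0598⁵·68.4/2470) = 4.558×10^-4
ε/(3.7D) = 2.49×10^-4; √(3.17ν²L/(gD³h_f)) = 2.73×10^-4
Q = -0.965·4.558×10^-4·ln(5.219×10^-4) = 0.003324 m³/s
Check: V = 1.18 m/s, Re = 6.05×10^4, f = 0.02334, h_f = 68.8 m ≈ 68.4 m ✓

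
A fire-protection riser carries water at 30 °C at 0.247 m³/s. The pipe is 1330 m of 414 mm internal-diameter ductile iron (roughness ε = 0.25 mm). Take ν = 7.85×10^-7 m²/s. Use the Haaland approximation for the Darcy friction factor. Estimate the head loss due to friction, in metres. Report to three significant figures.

h_f ≈ 9.85 m

V = 4Q/(πD²) = 4·0.247/(π·0.414²) = 1.835 m/s
Re = VD/ν = 1.835·0.414/7.85×10^-7 = 9.68×10^5 → turbulent
ε/D = 0.25/414 = 6.04×10^-4
Haaland: f = 0.01786
h_f = f(L/D)V²/(2g) = 0.01786·(1330/0.414)·1.835²/(2·9.81) = 9.846 m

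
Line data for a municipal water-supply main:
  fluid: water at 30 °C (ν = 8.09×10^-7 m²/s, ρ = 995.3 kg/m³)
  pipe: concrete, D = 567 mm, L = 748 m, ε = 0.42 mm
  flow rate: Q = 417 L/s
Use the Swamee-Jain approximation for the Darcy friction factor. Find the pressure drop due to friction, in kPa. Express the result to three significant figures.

V = 4Q/(πD²) = 4·0.417/(π·0.567²) = 1.652 m/s
Re = VD/ν = 1.652·0.567/8.09×10^-7 = 1.16×10^6 → turbulent
ε/D = 0.42/567 = 7.41×10^-4
Swamee-Jain: f = 0.01869
h_f = f(L/D)V²/(2g) = 0.01869·(748/0.567)·1.652²/(2·9.81) = 3.428 m
Δp = ρg·h_f = 995.3·9.81·3.428 = 33.47 kPa

Δp ≈ 33.5 kPa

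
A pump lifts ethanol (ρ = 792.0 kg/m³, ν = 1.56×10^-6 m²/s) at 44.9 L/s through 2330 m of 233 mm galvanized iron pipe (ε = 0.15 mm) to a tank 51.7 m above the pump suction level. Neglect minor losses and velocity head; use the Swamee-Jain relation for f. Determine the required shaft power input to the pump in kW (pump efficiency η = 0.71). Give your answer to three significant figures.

P_shaft ≈ 31.0 kW

V = 4Q/(πD²) = 1.053 m/s; Re = 1.57×10^5; ε/D = 6.44×10^-4; f = 0.02006
h_f = f(L/D)V²/2g = 11.34 m
Total head H = z + h_f = 51.7 + 11.34 = 63.04 m
P_hyd = ρgQH = 792.0·9.81·0.0449·63.04 = 21.99 kW
P_shaft = P_hyd/η = 21.99/0.71 = 30.97 kW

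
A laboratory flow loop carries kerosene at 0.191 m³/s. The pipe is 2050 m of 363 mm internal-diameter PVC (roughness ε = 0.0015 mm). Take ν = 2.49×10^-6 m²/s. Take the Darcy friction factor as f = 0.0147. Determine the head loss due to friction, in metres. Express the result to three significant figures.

V = 4Q/(πD²) = 4·0.191/(π·0.363²) = 1.846 m/s
h_f = f(L/D)V²/(2g) = 0.01470·(2050/0.363)·1.846²/(2·9.81) = 14.41 m

h_f ≈ 14.4 m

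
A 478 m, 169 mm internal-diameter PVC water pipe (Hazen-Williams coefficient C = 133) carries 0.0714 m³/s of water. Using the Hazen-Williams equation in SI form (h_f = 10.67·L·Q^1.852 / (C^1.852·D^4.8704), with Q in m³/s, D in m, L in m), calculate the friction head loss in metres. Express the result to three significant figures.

h_f = 10.67·478·0.0714^1.852 / (133^1.852·0.169^4.8704) = 25.81 m

h_f ≈ 25.8 m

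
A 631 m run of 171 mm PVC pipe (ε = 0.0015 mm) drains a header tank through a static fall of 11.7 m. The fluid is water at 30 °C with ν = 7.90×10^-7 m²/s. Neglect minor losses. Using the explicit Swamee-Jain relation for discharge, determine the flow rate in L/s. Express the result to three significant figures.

Swamee-Jain (Type II): Q = -0.965·√(gD⁵h_f/L)·ln[ε/(3.7D) + √(3.17ν²L/(gD³h_f))]
√(gD⁵h_f/L) = √(9.81·0.171⁵·11.7/631) = 0.005157
ε/(3.7D) = 2.37×10^-6; √(3.17ν²L/(gD³h_f)) = 4.66×10^-5
Q = -0.965·0.005157·ln(4.901×10^-5) = 0.04938 m³/s
Check: V = 2.15 m/s, Re = 4.65×10^5, f = 0.01340, h_f = 11.6 m ≈ 11.7 m ✓

Q ≈ 49.4 L/s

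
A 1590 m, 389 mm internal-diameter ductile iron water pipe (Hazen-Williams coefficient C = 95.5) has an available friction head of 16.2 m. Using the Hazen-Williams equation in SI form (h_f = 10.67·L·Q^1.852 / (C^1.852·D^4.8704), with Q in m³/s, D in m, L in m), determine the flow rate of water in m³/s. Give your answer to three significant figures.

Rearranging: Q = [h_f·C^1.852·D^4.8704 / (10.67·L)]^(1/1.852)
Q = [16.2·95.5^1.852·0.389^4.8704 / (10.67·1590)]^0.540 = 0.1866 m³/s

Q ≈ 0.187 m³/s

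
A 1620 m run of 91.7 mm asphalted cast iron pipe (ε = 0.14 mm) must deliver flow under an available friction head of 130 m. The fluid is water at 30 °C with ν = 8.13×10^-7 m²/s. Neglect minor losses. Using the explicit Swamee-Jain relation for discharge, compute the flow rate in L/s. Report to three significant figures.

Q ≈ 16.7 L/s

Swamee-Jain (Type II): Q = -0.965·√(gD⁵h_f/L)·ln[ε/(3.7D) + √(3.17ν²L/(gD³h_f))]
√(gD⁵h_f/L) = √(9.81·0.0917⁵·130/1620) = 0.002259
ε/(3.7D) = 4.13×10^-4; √(3.17ν²L/(gD³h_f)) = 5.88×10^-5
Q = -0.965·0.002259·ln(4.714×10^-4) = 0.01670 m³/s
Check: V = 2.53 m/s, Re = 2.85×10^5, f = 0.02274, h_f = 131 m ≈ 130 m ✓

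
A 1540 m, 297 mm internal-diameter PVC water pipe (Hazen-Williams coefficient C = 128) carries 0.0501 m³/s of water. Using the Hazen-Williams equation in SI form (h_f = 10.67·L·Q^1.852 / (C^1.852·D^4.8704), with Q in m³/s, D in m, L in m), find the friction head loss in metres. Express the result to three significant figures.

h_f ≈ 2.97 m

h_f = 10.67·1540·0.0501^1.852 / (128^1.852·0.297^4.8704) = 2.972 m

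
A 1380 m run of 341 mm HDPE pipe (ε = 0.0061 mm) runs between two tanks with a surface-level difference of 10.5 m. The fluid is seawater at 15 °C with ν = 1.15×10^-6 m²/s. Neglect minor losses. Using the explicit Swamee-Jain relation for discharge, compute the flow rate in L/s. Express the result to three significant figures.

Q ≈ 180 L/s

Swamee-Jain (Type II): Q = -0.965·√(gD⁵h_f/L)·ln[ε/(3.7D) + √(3.17ν²L/(gD³h_f))]
√(gD⁵h_f/L) = √(9.81·0.341⁵·10.5/1380) = 0.01855
ε/(3.7D) = 4.83×10^-6; √(3.17ν²L/(gD³h_f)) = 3.76×10^-5
Q = -0.965·0.01855·ln(4.247×10^-5) = 0.1802 m³/s
Check: V = 1.97 m/s, Re = 5.85×10^5, f = 0.01304, h_f = 10.5 m ≈ 10.5 m ✓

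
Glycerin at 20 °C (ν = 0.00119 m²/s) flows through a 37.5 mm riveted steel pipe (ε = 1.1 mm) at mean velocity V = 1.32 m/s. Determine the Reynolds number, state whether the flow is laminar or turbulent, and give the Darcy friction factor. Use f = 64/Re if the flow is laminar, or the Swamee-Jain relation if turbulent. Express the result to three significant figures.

Re ≈ 41.6; laminar; f = 64/Re ≈ 1.54

Re = VD/ν = 1.320·0.0375/0.00119 = 41.6
Re < 2300 → laminar → f = 64/Re = 1.539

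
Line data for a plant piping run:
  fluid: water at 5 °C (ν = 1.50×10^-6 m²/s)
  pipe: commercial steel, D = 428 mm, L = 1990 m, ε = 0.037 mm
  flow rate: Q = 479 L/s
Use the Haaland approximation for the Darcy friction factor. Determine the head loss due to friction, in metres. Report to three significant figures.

V = 4Q/(πD²) = 4·0.479/(π·0.428²) = 3.329 m/s
Re = VD/ν = 3.329·0.428/1.50×10^-6 = 9.50×10^5 → turbulent
ε/D = 0.037/428 = 8.64×10^-5
Haaland: f = 0.01318
h_f = f(L/D)V²/(2g) = 0.01318·(1990/0.428)·3.329²/(2·9.81) = 34.63 m

h_f ≈ 34.6 m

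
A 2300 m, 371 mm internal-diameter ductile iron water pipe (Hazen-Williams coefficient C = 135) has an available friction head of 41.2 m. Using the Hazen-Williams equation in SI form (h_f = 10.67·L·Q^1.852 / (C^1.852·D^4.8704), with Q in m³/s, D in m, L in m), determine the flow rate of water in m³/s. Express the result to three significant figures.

Q ≈ 0.316 m³/s

Rearranging: Q = [h_f·C^1.852·D^4.8704 / (10.67·L)]^(1/1.852)
Q = [41.2·135^1.852·0.371^4.8704 / (10.67·2300)]^0.540 = 0.3159 m³/s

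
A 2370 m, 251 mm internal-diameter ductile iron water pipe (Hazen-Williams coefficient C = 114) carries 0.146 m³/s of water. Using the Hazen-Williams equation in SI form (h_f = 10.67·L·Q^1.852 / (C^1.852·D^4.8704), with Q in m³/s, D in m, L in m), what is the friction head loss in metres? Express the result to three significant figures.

h_f ≈ 93.3 m

h_f = 10.67·2370·0.146^1.852 / (114^1.852·0.251^4.8704) = 93.27 m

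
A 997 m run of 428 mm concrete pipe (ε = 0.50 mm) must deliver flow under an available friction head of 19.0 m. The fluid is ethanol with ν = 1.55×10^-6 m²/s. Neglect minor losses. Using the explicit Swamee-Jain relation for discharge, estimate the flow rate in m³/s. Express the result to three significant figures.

Q ≈ 0.400 m³/s

Swamee-Jain (Type II): Q = -0.965·√(gD⁵h_f/L)·ln[ε/(3.7D) + √(3.17ν²L/(gD³h_f))]
√(gD⁵h_f/L) = √(9.81·0.428⁵·19.0/997) = 0.05182
ε/(3.7D) = 3.16×10^-4; √(3.17ν²L/(gD³h_f)) = 2.28×10^-5
Q = -0.965·0.05182·ln(3.385×10^-4) = 0.3996 m³/s
Check: V = 2.78 m/s, Re = 7.67×10^5, f = 0.02085, h_f = 19.1 m ≈ 19.0 m ✓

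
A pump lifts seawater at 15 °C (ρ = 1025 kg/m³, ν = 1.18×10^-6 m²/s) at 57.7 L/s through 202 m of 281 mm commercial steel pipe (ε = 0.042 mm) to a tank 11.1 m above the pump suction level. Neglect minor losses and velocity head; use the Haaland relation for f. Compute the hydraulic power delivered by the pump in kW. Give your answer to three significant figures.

P_hyd ≈ 6.74 kW

V = 4Q/(πD²) = 0.9304 m/s; Re = 2.22×10^5; ε/D = 1.49×10^-4; f = 0.01629
h_f = f(L/D)V²/2g = 0.5168 m
Total head H = z + h_f = 11.1 + 0.5168 = 11.62 m
P_hyd = ρgQH = 1025·9.81·0.0577·11.62 = 6.740 kW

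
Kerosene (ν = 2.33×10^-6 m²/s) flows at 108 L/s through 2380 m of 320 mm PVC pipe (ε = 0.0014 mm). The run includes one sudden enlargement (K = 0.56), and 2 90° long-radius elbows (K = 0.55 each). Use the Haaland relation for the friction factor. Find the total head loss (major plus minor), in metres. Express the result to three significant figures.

V = 4Q/(πD²) = 1.343 m/s; V²/2g = 0.09191 m
Re = 1.84×10^5, ε/D = 4.37×10^-6 → f = 0.01577 (Haaland)
Major: h_f = f(L/D)·V²/2g = 0.01577·7438·0.09191 = 10.78 m
Minor: ΣK = 1.66; h_m = ΣK·V²/2g = 0.1526 m
Total H_L = 10.78 + 0.1526 = 10.93 m

H_L ≈ 10.9 m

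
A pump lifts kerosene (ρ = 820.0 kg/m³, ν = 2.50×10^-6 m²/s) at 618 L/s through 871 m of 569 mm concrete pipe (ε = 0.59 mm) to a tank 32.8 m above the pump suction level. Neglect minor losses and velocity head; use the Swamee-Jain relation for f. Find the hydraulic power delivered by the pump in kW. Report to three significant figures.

V = 4Q/(πD²) = 2.430 m/s; Re = 5.53×10^5; ε/D = 0.00104; f = 0.02046
h_f = f(L/D)V²/2g = 9.427 m
Total head H = z + h_f = 32.8 + 9.427 = 42.23 m
P_hyd = ρgQH = 820.0·9.81·0.618·42.23 = 209.9 kW

P_hyd ≈ 210 kW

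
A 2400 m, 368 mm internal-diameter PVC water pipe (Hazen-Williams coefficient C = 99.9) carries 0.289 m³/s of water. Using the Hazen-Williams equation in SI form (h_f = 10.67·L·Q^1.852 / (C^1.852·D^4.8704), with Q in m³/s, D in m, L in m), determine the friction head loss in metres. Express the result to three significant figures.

h_f = 10.67·2400·0.289^1.852 / (99.9^1.852·0.368^4.8704) = 66.26 m

h_f ≈ 66.3 m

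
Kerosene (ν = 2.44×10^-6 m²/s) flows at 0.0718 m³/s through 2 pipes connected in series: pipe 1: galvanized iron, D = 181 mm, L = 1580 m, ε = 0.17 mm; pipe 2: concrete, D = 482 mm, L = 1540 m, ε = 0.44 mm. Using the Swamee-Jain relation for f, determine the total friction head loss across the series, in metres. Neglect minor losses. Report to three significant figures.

H ≈ 73.0 m

Pipe 1: V = 2.790 m/s, Re = 2.07×10^5, ε/D = 9.39×10^-4, f = 0.02090, h_1 = f(L/D)V²/2g = 72.42 m
Pipe 2: V = 0.3935 m/s, Re = 7.77×10^4, ε/D = 9.13×10^-4, f = 0.02263, h_2 = f(L/D)V²/2g = 0.5706 m
Series → Q common, losses add: H = Σh = 72.99 m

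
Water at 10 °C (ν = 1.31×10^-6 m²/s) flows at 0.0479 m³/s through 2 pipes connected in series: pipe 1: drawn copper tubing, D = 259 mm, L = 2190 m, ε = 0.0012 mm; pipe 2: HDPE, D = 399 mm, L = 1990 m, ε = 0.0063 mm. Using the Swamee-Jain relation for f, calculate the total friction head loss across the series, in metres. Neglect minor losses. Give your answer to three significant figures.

Pipe 1: V = 0.9092 m/s, Re = 1.80×10^5, ε/D = 4.63×10^-6, f = 0.01590, h_1 = f(L/D)V²/2g = 5.664 m
Pipe 2: V = 0.3831 m/s, Re = 1.17×10^5, ε/D = 1.58×10^-5, f = 0.01741, h_2 = f(L/D)V²/2g = 0.6494 m
Series → Q common, losses add: H = Σh = 6.314 m

H ≈ 6.31 m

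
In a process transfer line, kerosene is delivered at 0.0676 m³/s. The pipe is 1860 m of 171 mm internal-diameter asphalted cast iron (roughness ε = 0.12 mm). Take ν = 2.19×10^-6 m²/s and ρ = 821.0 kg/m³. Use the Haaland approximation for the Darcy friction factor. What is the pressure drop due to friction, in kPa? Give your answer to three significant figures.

V = 4Q/(πD²) = 4·0.0676/(π·0.171²) = 2.944 m/s
Re = VD/ν = 2.944·0.171/2.19×10^-6 = 2.30×10^5 → turbulent
ε/D = 0.12/171 = 7.02×10^-4
Haaland: f = 0.01945
h_f = f(L/D)V²/(2g) = 0.01945·(1860/0.171)·2.944²/(2·9.81) = 93.43 m
Δp = ρg·h_f = 821.0·9.81·93.43 = 752.5 kPa

Δp ≈ 753 kPa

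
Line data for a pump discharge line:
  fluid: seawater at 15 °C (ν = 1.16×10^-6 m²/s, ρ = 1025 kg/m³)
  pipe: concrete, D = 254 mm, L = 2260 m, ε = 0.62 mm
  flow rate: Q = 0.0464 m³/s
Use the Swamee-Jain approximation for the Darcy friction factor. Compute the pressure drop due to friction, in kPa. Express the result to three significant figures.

Δp ≈ 98.1 kPa

V = 4Q/(πD²) = 4·0.0464/(π·0.254²) = 0.9157 m/s
Re = VD/ν = 0.9157·0.254/1.16×10^-6 = 2.01×10^5 → turbulent
ε/D = 0.62/254 = 0.00244
Swamee-Jain: f = 0.02567
h_f = f(L/D)V²/(2g) = 0.02567·(2260/0.254)·0.9157²/(2·9.81) = 9.760 m
Δp = ρg·h_f = 1025·9.81·9.760 = 98.14 kPa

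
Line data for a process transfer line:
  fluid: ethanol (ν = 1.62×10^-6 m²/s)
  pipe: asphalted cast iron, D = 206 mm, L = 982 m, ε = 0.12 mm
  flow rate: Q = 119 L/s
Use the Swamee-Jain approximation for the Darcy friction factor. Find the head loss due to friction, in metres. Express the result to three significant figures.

h_f ≈ 56.9 m

V = 4Q/(πD²) = 4·0.119/(π·0.206²) = 3.570 m/s
Re = VD/ν = 3.570·0.206/1.62×10^-6 = 4.54×10^5 → turbulent
ε/D = 0.12/206 = 5.83×10^-4
Swamee-Jain: f = 0.01836
h_f = f(L/D)V²/(2g) = 0.01836·(982/0.206)·3.570²/(2·9.81) = 56.85 m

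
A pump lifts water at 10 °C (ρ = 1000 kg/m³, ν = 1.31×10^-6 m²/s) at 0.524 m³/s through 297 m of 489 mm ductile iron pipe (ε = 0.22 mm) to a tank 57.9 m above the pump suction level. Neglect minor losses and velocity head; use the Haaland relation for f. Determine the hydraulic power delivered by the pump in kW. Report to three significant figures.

P_hyd ≈ 318 kW

V = 4Q/(πD²) = 2.790 m/s; Re = 1.04×10^6; ε/D = 4.50×10^-4; f = 0.01680
h_f = f(L/D)V²/2g = 4.049 m
Total head H = z + h_f = 57.9 + 4.049 = 61.95 m
P_hyd = ρgQH = 1000·9.81·0.524·61.95 = 318.4 kW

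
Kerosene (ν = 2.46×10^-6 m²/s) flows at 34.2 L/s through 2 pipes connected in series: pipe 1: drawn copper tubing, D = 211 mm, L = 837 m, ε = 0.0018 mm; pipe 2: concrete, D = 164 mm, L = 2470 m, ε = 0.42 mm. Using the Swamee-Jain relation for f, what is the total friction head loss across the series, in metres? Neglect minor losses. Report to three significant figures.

H ≈ 57.2 m

Pipe 1: V = 0.9781 m/s, Re = 8.39×10^4, ε/D = 8.53×10^-6, f = 0.01858, h_1 = f(L/D)V²/2g = 3.594 m
Pipe 2: V = 1.619 m/s, Re = 1.08×10^5, ε/D = 0.00256, f = 0.02662, h_2 = f(L/D)V²/2g = 53.56 m
Series → Q common, losses add: H = Σh = 57.15 m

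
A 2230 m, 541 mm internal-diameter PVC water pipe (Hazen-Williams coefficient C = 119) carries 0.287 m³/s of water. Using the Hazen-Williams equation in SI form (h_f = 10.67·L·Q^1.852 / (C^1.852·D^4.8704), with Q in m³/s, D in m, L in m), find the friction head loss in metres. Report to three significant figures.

h_f = 10.67·2230·0.287^1.852 / (119^1.852·0.541^4.8704) = 6.730 m

h_f ≈ 6.73 m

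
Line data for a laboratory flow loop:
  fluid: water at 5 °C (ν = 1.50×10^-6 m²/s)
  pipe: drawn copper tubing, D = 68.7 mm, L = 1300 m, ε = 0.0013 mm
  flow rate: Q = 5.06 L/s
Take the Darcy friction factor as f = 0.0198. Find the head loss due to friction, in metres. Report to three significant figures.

V = 4Q/(πD²) = 4·0.00506/(π·0.0687²) = 1.365 m/s
h_f = f(L/D)V²/(2g) = 0.01980·(1300/0.0687)·1.365²/(2·9.81) = 35.58 m

h_f ≈ 35.6 m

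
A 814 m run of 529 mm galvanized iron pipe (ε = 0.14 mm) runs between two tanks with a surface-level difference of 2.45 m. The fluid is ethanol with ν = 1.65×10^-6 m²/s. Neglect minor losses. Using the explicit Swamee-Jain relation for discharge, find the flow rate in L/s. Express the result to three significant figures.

Q ≈ 306 L/s

Swamee-Jain (Type II): Q = -0.965·√(gD⁵h_f/L)·ln[ε/(3.7D) + √(3.17ν²L/(gD³h_f))]
√(gD⁵h_f/L) = √(9.81·0.529⁵·2.45/814) = 0.03497
ε/(3.7D) = 7.15×10^-5; √(3.17ν²L/(gD³h_f)) = 4.44×10^-5
Q = -0.965·0.03497·ln(1.160×10^-4) = 0.3058 m³/s
Check: V = 1.39 m/s, Re = 4.46×10^5, f = 0.01623, h_f = 2.46 m ≈ 2.45 m ✓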